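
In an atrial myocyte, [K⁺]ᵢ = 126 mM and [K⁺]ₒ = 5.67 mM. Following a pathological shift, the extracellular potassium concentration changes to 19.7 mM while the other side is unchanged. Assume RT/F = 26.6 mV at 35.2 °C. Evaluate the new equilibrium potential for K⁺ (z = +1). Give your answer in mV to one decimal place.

-49.4 mV

After the shift: [K⁺]_out = 19.7, [K⁺]_in = 126 mM.
E_new = (26.6/1)·ln(19.7/126) = 26.60 · (-1.8557) = -49.36 mV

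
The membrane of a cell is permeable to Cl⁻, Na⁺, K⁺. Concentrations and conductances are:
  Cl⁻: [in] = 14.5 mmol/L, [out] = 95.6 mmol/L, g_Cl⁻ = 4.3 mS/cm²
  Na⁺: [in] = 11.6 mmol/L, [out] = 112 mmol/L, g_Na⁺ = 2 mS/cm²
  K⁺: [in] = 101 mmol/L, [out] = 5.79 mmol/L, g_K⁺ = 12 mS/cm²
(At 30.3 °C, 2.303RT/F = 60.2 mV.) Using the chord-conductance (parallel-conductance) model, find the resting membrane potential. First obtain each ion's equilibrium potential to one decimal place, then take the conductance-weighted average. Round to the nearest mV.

-54 mV

E_Cl⁻ = (60.2/-1)·log₁₀(95.6/14.5) = -49.3 mV
E_Na⁺ = (60.2/1)·log₁₀(112/11.6) = 59.3 mV
E_K⁺ = (60.2/1)·log₁₀(5.79/101) = -74.7 mV
Vm = (Σ gᵢEᵢ)/(Σ gᵢ) = (4.3·-49.3 + 2·59.3 + 12·-74.7) / (4.3 + 2 + 12)
= -989.79 / 18.3 = -54.09 mV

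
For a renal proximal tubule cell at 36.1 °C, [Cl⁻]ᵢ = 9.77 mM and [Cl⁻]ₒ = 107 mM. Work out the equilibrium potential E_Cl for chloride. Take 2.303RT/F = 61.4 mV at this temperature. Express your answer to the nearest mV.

-64 mV

E = (61.4/z) · log₁₀([Cl⁻]_out/[Cl⁻]_in) with z = -1.
For an anion, dividing by z = -1 reverses the sign.
= (61.4/-1) · log₁₀(107/9.77) = -61.40 · log₁₀(10.95)
= -61.40 · (1.0395) = -63.82 mV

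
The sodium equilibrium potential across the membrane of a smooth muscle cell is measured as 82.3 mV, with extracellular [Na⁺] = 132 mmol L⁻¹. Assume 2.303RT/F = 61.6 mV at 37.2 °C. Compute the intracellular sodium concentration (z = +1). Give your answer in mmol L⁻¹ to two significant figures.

6.1 mmol L⁻¹

Nernst: E = (61.6/1) · log₁₀([out]/[in]), so log₁₀([out]/[in]) = 82.3 × 1 / 61.6 = 1.3360.
[out]/[in] = 10^(1.3360) = 21.68.
[in] = 132 / 21.68 = 6.089 mmol L⁻¹.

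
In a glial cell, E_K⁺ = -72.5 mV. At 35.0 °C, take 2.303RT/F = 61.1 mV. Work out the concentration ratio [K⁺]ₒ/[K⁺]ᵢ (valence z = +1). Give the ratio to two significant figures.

0.065

log₁₀([out]/[in]) = E·z/(61.1) = -72.5 × 1 / 61.1 = -1.1866
[out]/[in] = 10^(-1.1866) = 0.06508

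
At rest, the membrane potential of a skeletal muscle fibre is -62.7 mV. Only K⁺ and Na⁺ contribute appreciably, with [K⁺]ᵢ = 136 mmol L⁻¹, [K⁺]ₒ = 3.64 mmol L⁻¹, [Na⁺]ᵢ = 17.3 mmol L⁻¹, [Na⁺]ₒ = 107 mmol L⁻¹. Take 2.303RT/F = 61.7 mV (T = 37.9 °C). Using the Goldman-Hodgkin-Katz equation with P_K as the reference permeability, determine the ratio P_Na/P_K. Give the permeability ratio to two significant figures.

0.090

Let α = P_Na/P_K. GHK: Vm = 61.7·log₁₀[(Kₒ + α·Naₒ)/(Kᵢ + α·Naᵢ)].
10^(Vm/61.7) = 10^(-62.7/61.7) = 0.096337
So 0.096337·(Kᵢ + α·Naᵢ) = Kₒ + α·Naₒ → α = (0.096337·136.0 − 3.64) / (107.0 − 0.096337·17.3)
α = (13.1 − 3.64) / (107.0 − 1.667) = 9.462/105.3 = 0.08983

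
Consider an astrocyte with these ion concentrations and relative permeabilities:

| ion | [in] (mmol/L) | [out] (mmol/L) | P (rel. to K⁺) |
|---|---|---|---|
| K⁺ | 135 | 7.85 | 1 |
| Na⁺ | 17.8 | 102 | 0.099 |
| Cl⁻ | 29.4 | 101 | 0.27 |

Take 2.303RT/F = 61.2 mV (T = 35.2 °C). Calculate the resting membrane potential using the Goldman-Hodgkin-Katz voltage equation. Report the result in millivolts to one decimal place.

Vm = 61.2 · log₁₀[(Σ P·[cation]ₒ + Σ P·[anion]ᵢ) / (Σ P·[cation]ᵢ + Σ P·[anion]ₒ)]
Numerator = 1×7.85 + 0.099×102 + 0.27×29.4 = 25.89
Denominator = 1×135 + 0.099×17.8 + 0.27×101 = 164
Vm = 61.2 · log₁₀(0.15781) = 61.2 × (-0.8019) = -49.07 mV

-49.1 mV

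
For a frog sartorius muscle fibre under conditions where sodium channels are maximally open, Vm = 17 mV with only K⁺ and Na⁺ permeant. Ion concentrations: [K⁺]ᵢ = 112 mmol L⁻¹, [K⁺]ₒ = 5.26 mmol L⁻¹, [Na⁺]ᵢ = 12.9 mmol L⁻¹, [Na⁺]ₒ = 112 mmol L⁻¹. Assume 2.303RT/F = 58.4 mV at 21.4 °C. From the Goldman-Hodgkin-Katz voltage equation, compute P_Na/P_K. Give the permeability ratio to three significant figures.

2.46

Let α = P_Na/P_K. GHK: Vm = 58.4·log₁₀[(Kₒ + α·Naₒ)/(Kᵢ + α·Naᵢ)].
10^(Vm/58.4) = 10^(17.0/58.4) = 1.9548
So 1.9548·(Kᵢ + α·Naᵢ) = Kₒ + α·Naₒ → α = (1.9548·112.0 − 5.26) / (112.0 − 1.9548·12.9)
α = (218.9 − 5.26) / (112.0 − 25.22) = 213.7/86.78 = 2.462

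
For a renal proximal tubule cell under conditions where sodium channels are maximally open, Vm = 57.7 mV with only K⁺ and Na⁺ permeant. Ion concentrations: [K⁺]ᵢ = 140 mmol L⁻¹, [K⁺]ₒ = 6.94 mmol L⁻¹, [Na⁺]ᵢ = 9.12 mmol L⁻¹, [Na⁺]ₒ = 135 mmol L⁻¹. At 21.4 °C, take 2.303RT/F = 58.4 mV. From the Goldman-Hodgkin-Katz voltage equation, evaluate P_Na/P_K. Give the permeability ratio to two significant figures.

Let α = P_Na/P_K. GHK: Vm = 58.4·log₁₀[(Kₒ + α·Naₒ)/(Kᵢ + α·Naᵢ)].
10^(Vm/58.4) = 10^(57.7/58.4) = 9.7278
So 9.7278·(Kᵢ + α·Naᵢ) = Kₒ + α·Naₒ → α = (9.7278·140.0 − 6.94) / (135.0 − 9.7278·9.12)
α = (1362 − 6.94) / (135.0 − 88.72) = 1355/46.28 = 29.28

29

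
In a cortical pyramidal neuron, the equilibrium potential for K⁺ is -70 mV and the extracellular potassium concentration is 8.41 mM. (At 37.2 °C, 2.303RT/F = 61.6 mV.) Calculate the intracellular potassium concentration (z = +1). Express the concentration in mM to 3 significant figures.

Nernst: E = (61.6/1) · log₁₀([out]/[in]), so log₁₀([out]/[in]) = -70.0 × 1 / 61.6 = -1.1364.
[out]/[in] = 10^(-1.1364) = 0.07305.
[in] = 8.41 / 0.07305 = 115.1 mM.

115 mM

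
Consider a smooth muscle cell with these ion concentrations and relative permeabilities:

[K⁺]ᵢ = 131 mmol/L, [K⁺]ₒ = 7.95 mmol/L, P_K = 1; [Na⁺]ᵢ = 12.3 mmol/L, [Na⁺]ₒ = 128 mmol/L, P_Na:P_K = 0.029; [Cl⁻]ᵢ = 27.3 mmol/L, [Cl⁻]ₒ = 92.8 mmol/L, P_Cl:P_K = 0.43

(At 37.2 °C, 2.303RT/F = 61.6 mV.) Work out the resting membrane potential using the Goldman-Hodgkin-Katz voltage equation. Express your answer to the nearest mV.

-53 mV

Vm = 61.6 · log₁₀[(Σ P·[cation]ₒ + Σ P·[anion]ᵢ) / (Σ P·[cation]ᵢ + Σ P·[anion]ₒ)]
Numerator = 1×7.95 + 0.029×128 + 0.43×27.3 = 23.4
Denominator = 1×131 + 0.029×12.3 + 0.43×92.8 = 171.3
Vm = 61.6 · log₁₀(0.13664) = 61.6 × (-0.8644) = -53.25 mV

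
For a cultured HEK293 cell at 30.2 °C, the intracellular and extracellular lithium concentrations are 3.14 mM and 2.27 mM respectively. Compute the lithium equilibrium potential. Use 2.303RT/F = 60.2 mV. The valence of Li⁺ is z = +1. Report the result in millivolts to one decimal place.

E = (60.2/z) · log₁₀([Li⁺]_out/[Li⁺]_in) with z = +1.
= (60.2/1) · log₁₀(2.27/3.14) = 60.20 · log₁₀(0.7229)
= 60.20 · (-0.1409) = -8.48 mV

-8.5 mV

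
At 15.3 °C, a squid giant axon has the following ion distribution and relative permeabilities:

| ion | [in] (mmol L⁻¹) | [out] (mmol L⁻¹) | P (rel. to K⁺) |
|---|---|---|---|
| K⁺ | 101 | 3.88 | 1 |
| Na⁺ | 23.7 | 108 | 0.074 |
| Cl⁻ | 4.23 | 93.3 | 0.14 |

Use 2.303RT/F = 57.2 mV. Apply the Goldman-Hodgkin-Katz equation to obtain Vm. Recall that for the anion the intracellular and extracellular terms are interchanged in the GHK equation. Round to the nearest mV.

-55 mV

Vm = 57.2 · log₁₀[(Σ P·[cation]ₒ + Σ P·[anion]ᵢ) / (Σ P·[cation]ᵢ + Σ P·[anion]ₒ)]
Numerator = 1×3.88 + 0.074×108 + 0.14×4.23 = 12.46
Denominator = 1×101 + 0.074×23.7 + 0.14×93.3 = 115.8
Vm = 57.2 · log₁₀(0.10762) = 57.2 × (-0.9681) = -55.38 mV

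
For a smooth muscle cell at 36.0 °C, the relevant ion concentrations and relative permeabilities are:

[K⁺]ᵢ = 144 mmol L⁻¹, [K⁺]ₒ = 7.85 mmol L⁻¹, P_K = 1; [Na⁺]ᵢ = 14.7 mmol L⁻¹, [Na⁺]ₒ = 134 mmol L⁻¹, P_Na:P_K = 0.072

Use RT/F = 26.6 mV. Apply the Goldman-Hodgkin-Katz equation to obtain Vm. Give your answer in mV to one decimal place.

-56.3 mV

Vm = 26.6 · ln[(Σ P·[cation]ₒ + Σ P·[anion]ᵢ) / (Σ P·[cation]ᵢ + Σ P·[anion]ₒ)]
Numerator = 1×7.85 + 0.072×134 = 17.5
Denominator = 1×144 + 0.072×14.7 = 145.1
Vm = 26.6 · ln(0.12063) = 26.6 × (-2.1150) = -56.26 mV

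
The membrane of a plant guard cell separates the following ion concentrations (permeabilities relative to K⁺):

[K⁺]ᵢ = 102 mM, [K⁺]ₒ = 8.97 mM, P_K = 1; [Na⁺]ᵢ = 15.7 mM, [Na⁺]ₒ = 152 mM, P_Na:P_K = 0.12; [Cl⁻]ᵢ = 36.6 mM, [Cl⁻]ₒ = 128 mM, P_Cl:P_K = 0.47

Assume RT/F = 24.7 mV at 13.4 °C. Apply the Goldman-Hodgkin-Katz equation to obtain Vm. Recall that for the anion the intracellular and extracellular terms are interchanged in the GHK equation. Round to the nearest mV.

-32 mV

Vm = 24.7 · ln[(Σ P·[cation]ₒ + Σ P·[anion]ᵢ) / (Σ P·[cation]ᵢ + Σ P·[anion]ₒ)]
Numerator = 1×8.97 + 0.12×152 + 0.47×36.6 = 44.41
Denominator = 1×102 + 0.12×15.7 + 0.47×128 = 164
Vm = 24.7 · ln(0.27073) = 24.7 × (-1.3066) = -32.27 mV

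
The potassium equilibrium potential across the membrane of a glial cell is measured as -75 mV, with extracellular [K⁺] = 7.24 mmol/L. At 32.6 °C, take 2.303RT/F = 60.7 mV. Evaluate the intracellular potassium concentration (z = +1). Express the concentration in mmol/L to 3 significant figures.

125 mmol/L

Nernst: E = (60.7/1) · log₁₀([out]/[in]), so log₁₀([out]/[in]) = -75.0 × 1 / 60.7 = -1.2356.
[out]/[in] = 10^(-1.2356) = 0.05813.
[in] = 7.24 / 0.05813 = 124.5 mmol/L.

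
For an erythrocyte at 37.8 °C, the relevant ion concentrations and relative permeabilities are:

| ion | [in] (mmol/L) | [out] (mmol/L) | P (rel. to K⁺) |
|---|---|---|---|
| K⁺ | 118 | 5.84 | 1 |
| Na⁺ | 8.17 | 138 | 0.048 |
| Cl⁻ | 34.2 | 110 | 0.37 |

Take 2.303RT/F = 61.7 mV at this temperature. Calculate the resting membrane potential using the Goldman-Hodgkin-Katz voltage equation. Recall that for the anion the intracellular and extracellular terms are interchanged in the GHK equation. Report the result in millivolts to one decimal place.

-49.5 mV

Vm = 61.7 · log₁₀[(Σ P·[cation]ₒ + Σ P·[anion]ᵢ) / (Σ P·[cation]ᵢ + Σ P·[anion]ₒ)]
Numerator = 1×5.84 + 0.048×138 + 0.37×34.2 = 25.12
Denominator = 1×118 + 0.048×8.17 + 0.37×110 = 159.1
Vm = 61.7 · log₁₀(0.15788) = 61.7 × (-0.8017) = -49.46 mV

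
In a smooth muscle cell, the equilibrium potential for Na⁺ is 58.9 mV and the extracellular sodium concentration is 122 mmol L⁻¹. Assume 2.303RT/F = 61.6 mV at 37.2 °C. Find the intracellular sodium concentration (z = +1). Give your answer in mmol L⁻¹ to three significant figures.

13.5 mmol L⁻¹

Nernst: E = (61.6/1) · log₁₀([out]/[in]), so log₁₀([out]/[in]) = 58.9 × 1 / 61.6 = 0.9562.
[out]/[in] = 10^(0.9562) = 9.04.
[in] = 122 / 9.04 = 13.5 mmol L⁻¹.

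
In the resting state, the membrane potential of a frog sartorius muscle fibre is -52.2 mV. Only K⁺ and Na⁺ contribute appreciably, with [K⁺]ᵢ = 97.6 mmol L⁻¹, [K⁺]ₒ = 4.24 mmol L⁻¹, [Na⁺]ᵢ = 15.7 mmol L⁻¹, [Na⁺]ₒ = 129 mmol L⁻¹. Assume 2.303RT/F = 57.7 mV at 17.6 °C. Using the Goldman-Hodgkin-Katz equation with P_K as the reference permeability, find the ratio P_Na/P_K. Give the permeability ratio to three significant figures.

0.0623

Let α = P_Na/P_K. GHK: Vm = 57.7·log₁₀[(Kₒ + α·Naₒ)/(Kᵢ + α·Naᵢ)].
10^(Vm/57.7) = 10^(-52.2/57.7) = 0.12454
So 0.12454·(Kᵢ + α·Naᵢ) = Kₒ + α·Naₒ → α = (0.12454·97.6 − 4.24) / (129.0 − 0.12454·15.7)
α = (12.16 − 4.24) / (129.0 − 1.955) = 7.915/127 = 0.0623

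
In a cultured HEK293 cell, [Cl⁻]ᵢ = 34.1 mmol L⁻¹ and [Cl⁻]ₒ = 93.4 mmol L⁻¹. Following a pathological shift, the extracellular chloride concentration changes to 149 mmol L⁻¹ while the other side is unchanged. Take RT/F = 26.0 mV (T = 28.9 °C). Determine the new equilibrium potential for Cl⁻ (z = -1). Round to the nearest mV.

After the shift: [Cl⁻]_out = 149, [Cl⁻]_in = 34.1 mmol L⁻¹.
E_new = (26.0/-1)·ln(149/34.1) = -26.00 · (1.4746) = -38.34 mV

-38 mV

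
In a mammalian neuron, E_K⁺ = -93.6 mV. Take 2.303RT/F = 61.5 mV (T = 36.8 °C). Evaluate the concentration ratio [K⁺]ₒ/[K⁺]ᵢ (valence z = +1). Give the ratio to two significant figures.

log₁₀([out]/[in]) = E·z/(61.5) = -93.6 × 1 / 61.5 = -1.5220
[out]/[in] = 10^(-1.5220) = 0.03006

0.030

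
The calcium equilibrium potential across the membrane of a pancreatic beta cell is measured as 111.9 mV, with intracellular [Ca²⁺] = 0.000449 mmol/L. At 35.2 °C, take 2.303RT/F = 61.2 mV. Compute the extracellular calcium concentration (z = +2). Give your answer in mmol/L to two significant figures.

Nernst: E = (61.2/2) · log₁₀([out]/[in]), so log₁₀([out]/[in]) = 111.9 × 2 / 61.2 = 3.6569.
[out]/[in] = 10^(3.6569) = 4538.
[out] = 4538 × 0.000449 = 2.038 mmol/L.

2.0 mmol/L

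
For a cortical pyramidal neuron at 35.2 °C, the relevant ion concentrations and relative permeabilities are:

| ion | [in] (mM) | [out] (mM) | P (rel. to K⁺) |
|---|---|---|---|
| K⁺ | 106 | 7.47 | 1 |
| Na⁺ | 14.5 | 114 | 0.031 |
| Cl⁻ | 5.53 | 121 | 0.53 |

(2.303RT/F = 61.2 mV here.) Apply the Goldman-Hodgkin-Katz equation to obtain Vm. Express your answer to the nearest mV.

-67 mV

Vm = 61.2 · log₁₀[(Σ P·[cation]ₒ + Σ P·[anion]ᵢ) / (Σ P·[cation]ᵢ + Σ P·[anion]ₒ)]
Numerator = 1×7.47 + 0.031×114 + 0.53×5.53 = 13.93
Denominator = 1×106 + 0.031×14.5 + 0.53×121 = 170.6
Vm = 61.2 · log₁₀(0.081692) = 61.2 × (-1.0878) = -66.57 mV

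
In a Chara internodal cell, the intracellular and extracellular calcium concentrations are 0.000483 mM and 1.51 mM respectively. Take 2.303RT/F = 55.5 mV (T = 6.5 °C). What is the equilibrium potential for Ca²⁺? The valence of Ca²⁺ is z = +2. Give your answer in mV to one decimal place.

97.0 mV

E = (55.5/z) · log₁₀([Ca²⁺]_out/[Ca²⁺]_in) with z = +2.
= (55.5/2) · log₁₀(1.51/0.000483) = 27.75 · log₁₀(3126)
= 27.75 · (3.4950) = 96.99 mV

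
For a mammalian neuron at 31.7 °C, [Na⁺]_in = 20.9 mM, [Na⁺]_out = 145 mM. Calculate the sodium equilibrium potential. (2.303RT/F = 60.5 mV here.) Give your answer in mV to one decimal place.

50.9 mV

E = (60.5/z) · log₁₀([Na⁺]_out/[Na⁺]_in) with z = +1.
= (60.5/1) · log₁₀(145/20.9) = 60.50 · log₁₀(6.938)
= 60.50 · (0.8412) = 50.89 mV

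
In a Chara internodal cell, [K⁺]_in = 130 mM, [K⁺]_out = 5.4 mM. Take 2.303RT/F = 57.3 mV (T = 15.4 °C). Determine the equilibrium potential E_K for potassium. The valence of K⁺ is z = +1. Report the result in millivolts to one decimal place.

-79.2 mV

E = (57.3/z) · log₁₀([K⁺]_out/[K⁺]_in) with z = +1.
= (57.3/1) · log₁₀(5.4/130) = 57.30 · log₁₀(0.04154)
= 57.30 · (-1.3815) = -79.16 mV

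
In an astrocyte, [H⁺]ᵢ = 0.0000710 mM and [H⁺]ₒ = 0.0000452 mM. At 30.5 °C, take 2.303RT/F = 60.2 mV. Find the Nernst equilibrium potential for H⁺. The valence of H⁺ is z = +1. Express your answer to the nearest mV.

E = (60.2/z) · log₁₀([H⁺]_out/[H⁺]_in) with z = +1.
= (60.2/1) · log₁₀(0.0000452/0.0000710) = 60.20 · log₁₀(0.6366)
= 60.20 · (-0.1961) = -11.81 mV

-12 mV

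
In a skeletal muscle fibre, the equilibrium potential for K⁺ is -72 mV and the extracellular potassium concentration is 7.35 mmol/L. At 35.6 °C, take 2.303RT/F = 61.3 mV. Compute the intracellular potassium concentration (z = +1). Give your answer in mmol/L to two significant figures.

110 mmol/L

Nernst: E = (61.3/1) · log₁₀([out]/[in]), so log₁₀([out]/[in]) = -72.0 × 1 / 61.3 = -1.1746.
[out]/[in] = 10^(-1.1746) = 0.0669.
[in] = 7.35 / 0.0669 = 109.9 mmol/L.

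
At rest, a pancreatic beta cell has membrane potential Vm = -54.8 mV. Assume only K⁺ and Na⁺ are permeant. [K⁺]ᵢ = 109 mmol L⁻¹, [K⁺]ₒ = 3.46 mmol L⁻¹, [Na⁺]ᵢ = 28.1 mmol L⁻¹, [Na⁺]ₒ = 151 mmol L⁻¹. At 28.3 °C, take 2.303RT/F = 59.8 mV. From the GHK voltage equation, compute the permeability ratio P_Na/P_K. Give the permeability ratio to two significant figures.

Let α = P_Na/P_K. GHK: Vm = 59.8·log₁₀[(Kₒ + α·Naₒ)/(Kᵢ + α·Naᵢ)].
10^(Vm/59.8) = 10^(-54.8/59.8) = 0.12123
So 0.12123·(Kᵢ + α·Naᵢ) = Kₒ + α·Naₒ → α = (0.12123·109.0 − 3.46) / (151.0 − 0.12123·28.1)
α = (13.21 − 3.46) / (151.0 − 3.407) = 9.754/147.6 = 0.06609

0.066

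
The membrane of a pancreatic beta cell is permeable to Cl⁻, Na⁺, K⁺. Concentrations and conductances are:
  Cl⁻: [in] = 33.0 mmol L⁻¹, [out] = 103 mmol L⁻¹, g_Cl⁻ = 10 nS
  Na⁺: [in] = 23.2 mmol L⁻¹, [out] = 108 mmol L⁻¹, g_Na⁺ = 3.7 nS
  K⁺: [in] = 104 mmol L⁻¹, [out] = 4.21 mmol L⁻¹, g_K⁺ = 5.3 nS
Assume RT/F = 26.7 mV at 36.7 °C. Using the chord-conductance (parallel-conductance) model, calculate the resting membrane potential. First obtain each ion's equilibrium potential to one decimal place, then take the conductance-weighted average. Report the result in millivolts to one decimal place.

-31.9 mV

E_Cl⁻ = (26.7/-1)·ln(103/33.0) = -30.4 mV
E_Na⁺ = (26.7/1)·ln(108/23.2) = 41.1 mV
E_K⁺ = (26.7/1)·ln(4.21/104) = -85.6 mV
Vm = (Σ gᵢEᵢ)/(Σ gᵢ) = (10·-30.4 + 3.7·41.1 + 5.3·-85.6) / (10 + 3.7 + 5.3)
= -605.61 / 19 = -31.87 mV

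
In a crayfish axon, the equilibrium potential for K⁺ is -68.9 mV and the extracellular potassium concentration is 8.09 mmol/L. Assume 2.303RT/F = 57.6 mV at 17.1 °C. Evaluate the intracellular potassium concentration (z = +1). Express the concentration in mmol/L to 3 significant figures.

127 mmol/L

Nernst: E = (57.6/1) · log₁₀([out]/[in]), so log₁₀([out]/[in]) = -68.9 × 1 / 57.6 = -1.1962.
[out]/[in] = 10^(-1.1962) = 0.06365.
[in] = 8.09 / 0.06365 = 127.1 mmol/L.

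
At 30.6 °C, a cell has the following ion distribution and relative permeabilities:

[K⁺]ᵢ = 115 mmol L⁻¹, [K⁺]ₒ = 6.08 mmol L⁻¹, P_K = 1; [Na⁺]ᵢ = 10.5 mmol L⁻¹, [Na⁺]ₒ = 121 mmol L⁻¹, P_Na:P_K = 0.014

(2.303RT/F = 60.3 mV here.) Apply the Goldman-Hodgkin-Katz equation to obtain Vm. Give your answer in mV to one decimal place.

-70.6 mV

Vm = 60.3 · log₁₀[(Σ P·[cation]ₒ + Σ P·[anion]ᵢ) / (Σ P·[cation]ᵢ + Σ P·[anion]ₒ)]
Numerator = 1×6.08 + 0.014×121 = 7.774
Denominator = 1×115 + 0.014×10.5 = 115.1
Vm = 60.3 · log₁₀(0.067514) = 60.3 × (-1.1706) = -70.59 mV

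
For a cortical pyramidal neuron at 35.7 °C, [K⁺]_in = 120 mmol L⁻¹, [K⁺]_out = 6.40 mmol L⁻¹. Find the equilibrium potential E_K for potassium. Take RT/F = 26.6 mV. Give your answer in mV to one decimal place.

-78.0 mV

E = (26.6/z) · ln([K⁺]_out/[K⁺]_in) with z = +1.
= (26.6/1) · ln(6.40/120) = 26.60 · ln(0.05333)
= 26.60 · (-2.9312) = -77.97 mV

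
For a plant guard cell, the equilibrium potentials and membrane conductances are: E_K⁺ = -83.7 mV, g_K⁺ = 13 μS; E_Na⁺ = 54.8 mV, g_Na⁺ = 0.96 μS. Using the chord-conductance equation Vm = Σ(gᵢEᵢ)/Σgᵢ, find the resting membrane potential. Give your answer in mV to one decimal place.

-74.2 mV

Σ gᵢEᵢ = 13·(-83.7) + 0.96·(54.8) = -1035.49
Σ gᵢ = 13 + 0.96 = 13.96
Vm = -1035.49 / 13.96 = -74.18 mV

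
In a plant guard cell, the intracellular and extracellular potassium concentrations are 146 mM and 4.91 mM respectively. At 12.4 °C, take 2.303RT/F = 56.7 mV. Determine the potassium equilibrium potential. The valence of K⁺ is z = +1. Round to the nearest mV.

-84 mV

E = (56.7/z) · log₁₀([K⁺]_out/[K⁺]_in) with z = +1.
= (56.7/1) · log₁₀(4.91/146) = 56.70 · log₁₀(0.03363)
= 56.70 · (-1.4733) = -83.53 mV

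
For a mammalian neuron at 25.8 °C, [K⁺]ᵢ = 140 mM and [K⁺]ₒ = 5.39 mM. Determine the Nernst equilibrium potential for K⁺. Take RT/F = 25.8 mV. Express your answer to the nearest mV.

-84 mV

E = (25.8/z) · ln([K⁺]_out/[K⁺]_in) with z = +1.
= (25.8/1) · ln(5.39/140) = 25.80 · ln(0.0385)
= 25.80 · (-3.2571) = -84.03 mV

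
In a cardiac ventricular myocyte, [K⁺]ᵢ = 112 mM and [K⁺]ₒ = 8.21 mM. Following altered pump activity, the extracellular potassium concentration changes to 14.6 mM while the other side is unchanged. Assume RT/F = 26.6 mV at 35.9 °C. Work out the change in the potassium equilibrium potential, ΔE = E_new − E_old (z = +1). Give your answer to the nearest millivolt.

15 mV

E_old = (26.6/1)·ln(8.21/112) = -69.51 mV
E_new = (26.6/1)·ln(14.6/112) = -54.20 mV
ΔE = -54.20 − (-69.51) = 15.31 mV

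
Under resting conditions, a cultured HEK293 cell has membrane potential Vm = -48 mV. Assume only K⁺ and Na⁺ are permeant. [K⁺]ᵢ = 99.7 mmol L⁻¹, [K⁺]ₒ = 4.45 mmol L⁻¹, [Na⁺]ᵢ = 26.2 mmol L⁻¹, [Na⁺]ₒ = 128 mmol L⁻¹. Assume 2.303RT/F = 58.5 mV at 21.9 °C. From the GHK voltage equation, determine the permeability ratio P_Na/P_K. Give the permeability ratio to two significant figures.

0.086

Let α = P_Na/P_K. GHK: Vm = 58.5·log₁₀[(Kₒ + α·Naₒ)/(Kᵢ + α·Naᵢ)].
10^(Vm/58.5) = 10^(-48.0/58.5) = 0.15118
So 0.15118·(Kᵢ + α·Naᵢ) = Kₒ + α·Naₒ → α = (0.15118·99.7 − 4.45) / (128.0 − 0.15118·26.2)
α = (15.07 − 4.45) / (128.0 − 3.961) = 10.62/124 = 0.08564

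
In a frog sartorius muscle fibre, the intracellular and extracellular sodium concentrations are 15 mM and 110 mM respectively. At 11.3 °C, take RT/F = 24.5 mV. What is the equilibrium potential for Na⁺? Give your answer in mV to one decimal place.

E = (24.5/z) · ln([Na⁺]_out/[Na⁺]_in) with z = +1.
= (24.5/1) · ln(110/15) = 24.50 · ln(7.333)
= 24.50 · (1.9924) = 48.81 mV

48.8 mV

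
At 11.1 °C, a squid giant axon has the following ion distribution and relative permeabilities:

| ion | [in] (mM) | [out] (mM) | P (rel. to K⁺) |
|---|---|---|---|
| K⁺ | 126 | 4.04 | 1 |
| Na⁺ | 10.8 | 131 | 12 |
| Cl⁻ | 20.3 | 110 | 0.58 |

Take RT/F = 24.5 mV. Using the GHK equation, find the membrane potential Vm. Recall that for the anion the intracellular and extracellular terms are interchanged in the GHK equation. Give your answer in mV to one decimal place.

39.3 mV

Vm = 24.5 · ln[(Σ P·[cation]ₒ + Σ P·[anion]ᵢ) / (Σ P·[cation]ᵢ + Σ P·[anion]ₒ)]
Numerator = 1×4.04 + 12×131 + 0.58×20.3 = 1588
Denominator = 1×126 + 12×10.8 + 0.58×110 = 319.4
Vm = 24.5 · ln(4.9712) = 24.5 × (1.6037) = 39.29 mV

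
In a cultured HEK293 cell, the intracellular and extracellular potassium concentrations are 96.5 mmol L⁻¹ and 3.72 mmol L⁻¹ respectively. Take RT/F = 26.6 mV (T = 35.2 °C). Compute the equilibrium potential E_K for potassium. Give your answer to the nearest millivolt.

-87 mV

E = (26.6/z) · ln([K⁺]_out/[K⁺]_in) with z = +1.
= (26.6/1) · ln(3.72/96.5) = 26.60 · ln(0.03855)
= 26.60 · (-3.2558) = -86.60 mV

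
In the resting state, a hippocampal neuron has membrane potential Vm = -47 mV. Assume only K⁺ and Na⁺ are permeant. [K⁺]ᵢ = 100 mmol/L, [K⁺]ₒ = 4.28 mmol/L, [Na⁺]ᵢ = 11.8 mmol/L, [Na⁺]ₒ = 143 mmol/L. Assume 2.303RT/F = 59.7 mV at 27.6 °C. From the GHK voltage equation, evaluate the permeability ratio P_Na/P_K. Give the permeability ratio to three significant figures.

Let α = P_Na/P_K. GHK: Vm = 59.7·log₁₀[(Kₒ + α·Naₒ)/(Kᵢ + α·Naᵢ)].
10^(Vm/59.7) = 10^(-47.0/59.7) = 0.1632
So 0.1632·(Kᵢ + α·Naᵢ) = Kₒ + α·Naₒ → α = (0.1632·100.0 − 4.28) / (143.0 − 0.1632·11.8)
α = (16.32 − 4.28) / (143.0 − 1.926) = 12.04/141.1 = 0.08535

0.0853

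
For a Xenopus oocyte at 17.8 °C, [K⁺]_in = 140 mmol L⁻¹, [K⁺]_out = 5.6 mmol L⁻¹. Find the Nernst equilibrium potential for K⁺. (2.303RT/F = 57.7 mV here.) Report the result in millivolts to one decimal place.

E = (57.7/z) · log₁₀([K⁺]_out/[K⁺]_in) with z = +1.
= (57.7/1) · log₁₀(5.6/140) = 57.70 · log₁₀(0.04)
= 57.70 · (-1.3979) = -80.66 mV

-80.7 mV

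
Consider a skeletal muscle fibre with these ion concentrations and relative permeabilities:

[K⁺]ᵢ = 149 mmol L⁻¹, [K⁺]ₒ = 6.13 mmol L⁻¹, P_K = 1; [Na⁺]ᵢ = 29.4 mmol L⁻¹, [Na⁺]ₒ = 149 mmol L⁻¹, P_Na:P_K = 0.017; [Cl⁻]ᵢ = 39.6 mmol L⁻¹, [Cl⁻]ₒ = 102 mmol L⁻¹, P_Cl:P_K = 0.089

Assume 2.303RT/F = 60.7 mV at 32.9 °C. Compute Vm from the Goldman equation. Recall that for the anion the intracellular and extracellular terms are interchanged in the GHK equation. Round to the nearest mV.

Vm = 60.7 · log₁₀[(Σ P·[cation]ₒ + Σ P·[anion]ᵢ) / (Σ P·[cation]ᵢ + Σ P·[anion]ₒ)]
Numerator = 1×6.13 + 0.017×149 + 0.089×39.6 = 12.19
Denominator = 1×149 + 0.017×29.4 + 0.089×102 = 158.6
Vm = 60.7 · log₁₀(0.076854) = 60.7 × (-1.1143) = -67.64 mV

-68 mV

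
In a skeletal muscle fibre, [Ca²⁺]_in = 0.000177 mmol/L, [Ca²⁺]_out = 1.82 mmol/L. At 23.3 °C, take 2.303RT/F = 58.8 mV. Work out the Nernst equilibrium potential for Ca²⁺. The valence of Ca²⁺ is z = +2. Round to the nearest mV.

E = (58.8/z) · log₁₀([Ca²⁺]_out/[Ca²⁺]_in) with z = +2.
= (58.8/2) · log₁₀(1.82/0.000177) = 29.40 · log₁₀(1.028e+04)
= 29.40 · (4.0121) = 117.96 mV

118 mV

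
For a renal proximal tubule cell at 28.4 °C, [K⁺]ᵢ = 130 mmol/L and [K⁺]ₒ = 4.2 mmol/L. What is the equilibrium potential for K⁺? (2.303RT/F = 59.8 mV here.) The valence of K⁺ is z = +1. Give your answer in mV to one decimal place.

-89.1 mV

E = (59.8/z) · log₁₀([K⁺]_out/[K⁺]_in) with z = +1.
= (59.8/1) · log₁₀(4.2/130) = 59.80 · log₁₀(0.03231)
= 59.80 · (-1.4907) = -89.14 mV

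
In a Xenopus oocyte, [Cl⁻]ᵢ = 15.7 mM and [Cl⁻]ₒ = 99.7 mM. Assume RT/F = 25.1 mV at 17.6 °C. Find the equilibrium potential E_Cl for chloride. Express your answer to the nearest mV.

E = (25.1/z) · ln([Cl⁻]_out/[Cl⁻]_in) with z = -1.
For an anion, dividing by z = -1 reverses the sign.
= (25.1/-1) · ln(99.7/15.7) = -25.10 · ln(6.35)
= -25.10 · (1.8485) = -46.40 mV

-46 mV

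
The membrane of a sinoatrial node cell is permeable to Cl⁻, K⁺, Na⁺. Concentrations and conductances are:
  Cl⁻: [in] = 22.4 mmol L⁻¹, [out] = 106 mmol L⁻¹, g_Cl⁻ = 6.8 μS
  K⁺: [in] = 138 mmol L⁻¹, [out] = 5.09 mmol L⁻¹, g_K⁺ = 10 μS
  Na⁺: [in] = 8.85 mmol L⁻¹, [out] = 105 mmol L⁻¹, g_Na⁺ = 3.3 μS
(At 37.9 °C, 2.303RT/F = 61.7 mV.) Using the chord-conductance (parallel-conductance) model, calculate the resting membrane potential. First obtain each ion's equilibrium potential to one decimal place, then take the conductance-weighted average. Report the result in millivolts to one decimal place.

-47.2 mV

E_Cl⁻ = (61.7/-1)·log₁₀(106/22.4) = -41.7 mV
E_K⁺ = (61.7/1)·log₁₀(5.09/138) = -88.4 mV
E_Na⁺ = (61.7/1)·log₁₀(105/8.85) = 66.3 mV
Vm = (Σ gᵢEᵢ)/(Σ gᵢ) = (6.8·-41.7 + 10·-88.4 + 3.3·66.3) / (6.8 + 10 + 3.3)
= -948.77 / 20.1 = -47.20 mV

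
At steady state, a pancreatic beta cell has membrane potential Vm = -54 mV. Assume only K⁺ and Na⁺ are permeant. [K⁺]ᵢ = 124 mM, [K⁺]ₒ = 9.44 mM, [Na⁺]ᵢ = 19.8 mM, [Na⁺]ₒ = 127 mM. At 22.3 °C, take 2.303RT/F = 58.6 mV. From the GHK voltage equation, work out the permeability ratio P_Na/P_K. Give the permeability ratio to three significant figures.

Let α = P_Na/P_K. GHK: Vm = 58.6·log₁₀[(Kₒ + α·Naₒ)/(Kᵢ + α·Naᵢ)].
10^(Vm/58.6) = 10^(-54.0/58.6) = 0.11981
So 0.11981·(Kᵢ + α·Naᵢ) = Kₒ + α·Naₒ → α = (0.11981·124.0 − 9.44) / (127.0 − 0.11981·19.8)
α = (14.86 − 9.44) / (127.0 − 2.372) = 5.417/124.6 = 0.04346

0.0435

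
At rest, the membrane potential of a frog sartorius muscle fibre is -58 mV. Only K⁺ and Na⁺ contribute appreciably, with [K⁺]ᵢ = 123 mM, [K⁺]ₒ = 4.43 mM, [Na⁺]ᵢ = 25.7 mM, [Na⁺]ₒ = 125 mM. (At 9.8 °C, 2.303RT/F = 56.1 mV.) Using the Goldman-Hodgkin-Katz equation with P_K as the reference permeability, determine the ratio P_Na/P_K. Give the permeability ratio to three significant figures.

Let α = P_Na/P_K. GHK: Vm = 56.1·log₁₀[(Kₒ + α·Naₒ)/(Kᵢ + α·Naᵢ)].
10^(Vm/56.1) = 10^(-58.0/56.1) = 0.092498
So 0.092498·(Kᵢ + α·Naᵢ) = Kₒ + α·Naₒ → α = (0.092498·123.0 − 4.43) / (125.0 − 0.092498·25.7)
α = (11.38 − 4.43) / (125.0 − 2.377) = 6.947/122.6 = 0.05666

0.0567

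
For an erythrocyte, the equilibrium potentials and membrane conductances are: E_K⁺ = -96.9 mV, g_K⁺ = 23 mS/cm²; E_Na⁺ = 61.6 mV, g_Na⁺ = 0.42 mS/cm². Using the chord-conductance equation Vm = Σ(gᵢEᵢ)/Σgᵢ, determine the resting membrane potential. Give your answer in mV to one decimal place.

-94.1 mV

Σ gᵢEᵢ = 23·(-96.9) + 0.42·(61.6) = -2202.83
Σ gᵢ = 23 + 0.42 = 23.42
Vm = -2202.83 / 23.42 = -94.06 mV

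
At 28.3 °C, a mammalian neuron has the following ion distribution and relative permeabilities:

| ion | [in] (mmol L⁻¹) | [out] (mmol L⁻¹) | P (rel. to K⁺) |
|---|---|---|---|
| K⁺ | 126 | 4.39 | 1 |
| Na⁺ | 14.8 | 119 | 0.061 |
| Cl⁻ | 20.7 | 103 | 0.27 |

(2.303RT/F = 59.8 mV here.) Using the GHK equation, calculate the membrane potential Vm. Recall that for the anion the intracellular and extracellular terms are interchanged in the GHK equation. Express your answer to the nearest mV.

-57 mV

Vm = 59.8 · log₁₀[(Σ P·[cation]ₒ + Σ P·[anion]ᵢ) / (Σ P·[cation]ᵢ + Σ P·[anion]ₒ)]
Numerator = 1×4.39 + 0.061×119 + 0.27×20.7 = 17.24
Denominator = 1×126 + 0.061×14.8 + 0.27×103 = 154.7
Vm = 59.8 · log₁₀(0.11142) = 59.8 × (-0.9530) = -56.99 mV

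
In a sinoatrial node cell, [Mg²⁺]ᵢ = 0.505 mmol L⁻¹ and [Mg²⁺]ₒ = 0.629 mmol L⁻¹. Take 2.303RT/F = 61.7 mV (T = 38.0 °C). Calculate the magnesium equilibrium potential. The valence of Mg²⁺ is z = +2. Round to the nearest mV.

E = (61.7/z) · log₁₀([Mg²⁺]_out/[Mg²⁺]_in) with z = +2.
= (61.7/2) · log₁₀(0.629/0.505) = 30.85 · log₁₀(1.246)
= 30.85 · (0.0954) = 2.94 mV

3 mV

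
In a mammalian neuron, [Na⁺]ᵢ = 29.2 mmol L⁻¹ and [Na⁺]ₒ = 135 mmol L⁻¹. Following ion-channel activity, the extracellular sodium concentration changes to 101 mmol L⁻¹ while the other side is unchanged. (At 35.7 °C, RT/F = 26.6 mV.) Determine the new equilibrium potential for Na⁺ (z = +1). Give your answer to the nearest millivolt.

33 mV

After the shift: [Na⁺]_out = 101, [Na⁺]_in = 29.2 mmol L⁻¹.
E_new = (26.6/1)·ln(101/29.2) = 26.60 · (1.2410) = 33.01 mV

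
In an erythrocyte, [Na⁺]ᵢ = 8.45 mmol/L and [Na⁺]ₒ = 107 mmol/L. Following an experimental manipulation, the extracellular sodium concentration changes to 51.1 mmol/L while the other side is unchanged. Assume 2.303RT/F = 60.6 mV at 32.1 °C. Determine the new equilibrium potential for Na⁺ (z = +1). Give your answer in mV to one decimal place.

After the shift: [Na⁺]_out = 51.1, [Na⁺]_in = 8.45 mmol/L.
E_new = (60.6/1)·log₁₀(51.1/8.45) = 60.60 · (0.7816) = 47.36 mV

47.4 mV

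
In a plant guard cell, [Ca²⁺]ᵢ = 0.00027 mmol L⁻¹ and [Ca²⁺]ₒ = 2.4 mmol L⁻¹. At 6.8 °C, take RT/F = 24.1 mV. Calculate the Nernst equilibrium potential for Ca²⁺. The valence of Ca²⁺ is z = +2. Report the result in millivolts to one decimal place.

E = (24.1/z) · ln([Ca²⁺]_out/[Ca²⁺]_in) with z = +2.
= (24.1/2) · ln(2.4/0.00027) = 12.05 · ln(8889)
= 12.05 · (9.0926) = 109.57 mV

109.6 mV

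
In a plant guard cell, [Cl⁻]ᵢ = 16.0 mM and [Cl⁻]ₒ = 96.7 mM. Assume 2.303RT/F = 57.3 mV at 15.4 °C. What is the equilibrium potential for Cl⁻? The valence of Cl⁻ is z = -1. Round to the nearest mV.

E = (57.3/z) · log₁₀([Cl⁻]_out/[Cl⁻]_in) with z = -1.
For an anion, dividing by z = -1 reverses the sign.
= (57.3/-1) · log₁₀(96.7/16.0) = -57.30 · log₁₀(6.044)
= -57.30 · (0.7813) = -44.77 mV

-45 mV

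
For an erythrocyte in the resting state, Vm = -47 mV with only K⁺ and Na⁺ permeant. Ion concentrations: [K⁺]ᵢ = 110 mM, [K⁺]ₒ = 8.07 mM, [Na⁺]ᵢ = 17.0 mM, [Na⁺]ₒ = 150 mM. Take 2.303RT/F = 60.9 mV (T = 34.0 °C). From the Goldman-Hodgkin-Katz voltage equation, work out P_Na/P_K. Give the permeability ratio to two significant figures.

Let α = P_Na/P_K. GHK: Vm = 60.9·log₁₀[(Kₒ + α·Naₒ)/(Kᵢ + α·Naᵢ)].
10^(Vm/60.9) = 10^(-47.0/60.9) = 0.16914
So 0.16914·(Kᵢ + α·Naᵢ) = Kₒ + α·Naₒ → α = (0.16914·110.0 − 8.07) / (150.0 − 0.16914·17.0)
α = (18.61 − 8.07) / (150.0 − 2.875) = 10.54/147.1 = 0.07161

0.072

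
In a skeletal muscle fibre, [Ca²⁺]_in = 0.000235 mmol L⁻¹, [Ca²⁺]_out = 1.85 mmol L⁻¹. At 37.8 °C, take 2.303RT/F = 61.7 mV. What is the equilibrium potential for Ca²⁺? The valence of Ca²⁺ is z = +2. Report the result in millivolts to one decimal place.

E = (61.7/z) · log₁₀([Ca²⁺]_out/[Ca²⁺]_in) with z = +2.
= (61.7/2) · log₁₀(1.85/0.000235) = 30.85 · log₁₀(7872)
= 30.85 · (3.8961) = 120.19 mV

120.2 mV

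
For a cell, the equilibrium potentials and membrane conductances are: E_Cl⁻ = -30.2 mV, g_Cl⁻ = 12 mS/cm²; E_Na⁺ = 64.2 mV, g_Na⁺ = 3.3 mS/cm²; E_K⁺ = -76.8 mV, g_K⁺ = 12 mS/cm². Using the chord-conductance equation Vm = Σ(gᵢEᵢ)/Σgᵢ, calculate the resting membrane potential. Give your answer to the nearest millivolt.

-39 mV

Σ gᵢEᵢ = 12·(-30.2) + 3.3·(64.2) + 12·(-76.8) = -1072.14
Σ gᵢ = 12 + 3.3 + 12 = 27.3
Vm = -1072.14 / 27.3 = -39.27 mV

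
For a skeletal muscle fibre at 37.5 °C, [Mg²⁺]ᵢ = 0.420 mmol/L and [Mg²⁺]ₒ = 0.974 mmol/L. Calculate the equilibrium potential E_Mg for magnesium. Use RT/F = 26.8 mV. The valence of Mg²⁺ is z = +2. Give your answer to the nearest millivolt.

11 mV

E = (26.8/z) · ln([Mg²⁺]_out/[Mg²⁺]_in) with z = +2.
= (26.8/2) · ln(0.974/0.420) = 13.40 · ln(2.319)
= 13.40 · (0.8412) = 11.27 mV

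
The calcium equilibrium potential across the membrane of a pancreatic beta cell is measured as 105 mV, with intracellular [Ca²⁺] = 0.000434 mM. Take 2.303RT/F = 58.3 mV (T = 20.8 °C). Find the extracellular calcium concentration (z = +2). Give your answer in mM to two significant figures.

Nernst: E = (58.3/2) · log₁₀([out]/[in]), so log₁₀([out]/[in]) = 105.0 × 2 / 58.3 = 3.6021.
[out]/[in] = 10^(3.6021) = 4000.
[out] = 4000 × 0.000434 = 1.736 mM.

1.7 mM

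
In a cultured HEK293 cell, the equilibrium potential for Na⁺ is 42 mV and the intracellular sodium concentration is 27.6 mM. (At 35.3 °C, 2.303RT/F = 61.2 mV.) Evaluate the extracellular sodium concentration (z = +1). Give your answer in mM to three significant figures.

Nernst: E = (61.2/1) · log₁₀([out]/[in]), so log₁₀([out]/[in]) = 42.0 × 1 / 61.2 = 0.6863.
[out]/[in] = 10^(0.6863) = 4.856.
[out] = 4.856 × 27.6 = 134 mM.

134 mM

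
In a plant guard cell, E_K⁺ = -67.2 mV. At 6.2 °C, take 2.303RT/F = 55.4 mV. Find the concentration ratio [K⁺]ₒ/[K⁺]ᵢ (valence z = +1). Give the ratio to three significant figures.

0.0612

log₁₀([out]/[in]) = E·z/(55.4) = -67.2 × 1 / 55.4 = -1.2130
[out]/[in] = 10^(-1.2130) = 0.06124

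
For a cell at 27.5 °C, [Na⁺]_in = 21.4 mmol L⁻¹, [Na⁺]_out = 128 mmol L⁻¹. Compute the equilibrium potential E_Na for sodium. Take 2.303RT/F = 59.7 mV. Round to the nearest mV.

46 mV

E = (59.7/z) · log₁₀([Na⁺]_out/[Na⁺]_in) with z = +1.
= (59.7/1) · log₁₀(128/21.4) = 59.70 · log₁₀(5.981)
= 59.70 · (0.7768) = 46.37 mV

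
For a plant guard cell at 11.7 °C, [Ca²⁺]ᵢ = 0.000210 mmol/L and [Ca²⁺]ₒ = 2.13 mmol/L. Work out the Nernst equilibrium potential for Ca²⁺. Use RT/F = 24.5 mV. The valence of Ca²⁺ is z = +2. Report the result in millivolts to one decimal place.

E = (24.5/z) · ln([Ca²⁺]_out/[Ca²⁺]_in) with z = +2.
= (24.5/2) · ln(2.13/0.000210) = 12.25 · ln(1.014e+04)
= 12.25 · (9.2245) = 113.00 mV

113.0 mV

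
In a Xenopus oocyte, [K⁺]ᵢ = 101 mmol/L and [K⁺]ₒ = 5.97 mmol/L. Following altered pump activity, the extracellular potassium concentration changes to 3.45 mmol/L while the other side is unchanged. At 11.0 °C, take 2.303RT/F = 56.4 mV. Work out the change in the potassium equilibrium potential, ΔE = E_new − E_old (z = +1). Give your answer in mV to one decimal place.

E_old = (56.4/1)·log₁₀(5.97/101) = -69.28 mV
E_new = (56.4/1)·log₁₀(3.45/101) = -82.71 mV
ΔE = -82.71 − (-69.28) = -13.43 mV

-13.4 mV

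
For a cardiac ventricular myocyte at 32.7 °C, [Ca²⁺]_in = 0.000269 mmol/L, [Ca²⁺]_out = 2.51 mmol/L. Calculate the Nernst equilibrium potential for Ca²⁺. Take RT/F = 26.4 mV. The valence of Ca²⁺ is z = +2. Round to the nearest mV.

121 mV

E = (26.4/z) · ln([Ca²⁺]_out/[Ca²⁺]_in) with z = +2.
= (26.4/2) · ln(2.51/0.000269) = 13.20 · ln(9331)
= 13.20 · (9.1411) = 120.66 mV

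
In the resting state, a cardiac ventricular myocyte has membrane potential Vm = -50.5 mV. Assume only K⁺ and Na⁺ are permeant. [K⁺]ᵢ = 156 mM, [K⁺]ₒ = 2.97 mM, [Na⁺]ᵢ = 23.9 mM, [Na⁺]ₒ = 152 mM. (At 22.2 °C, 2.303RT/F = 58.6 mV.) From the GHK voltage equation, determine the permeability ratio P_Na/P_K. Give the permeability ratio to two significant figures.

0.12

Let α = P_Na/P_K. GHK: Vm = 58.6·log₁₀[(Kₒ + α·Naₒ)/(Kᵢ + α·Naᵢ)].
10^(Vm/58.6) = 10^(-50.5/58.6) = 0.13748
So 0.13748·(Kᵢ + α·Naᵢ) = Kₒ + α·Naₒ → α = (0.13748·156.0 − 2.97) / (152.0 − 0.13748·23.9)
α = (21.45 − 2.97) / (152.0 − 3.286) = 18.48/148.7 = 0.1242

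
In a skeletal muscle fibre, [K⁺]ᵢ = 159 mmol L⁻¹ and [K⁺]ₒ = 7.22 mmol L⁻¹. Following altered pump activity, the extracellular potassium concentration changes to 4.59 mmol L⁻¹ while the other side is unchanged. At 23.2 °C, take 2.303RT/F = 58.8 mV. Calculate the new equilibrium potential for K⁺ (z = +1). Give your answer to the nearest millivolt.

After the shift: [K⁺]_out = 4.59, [K⁺]_in = 159 mmol L⁻¹.
E_new = (58.8/1)·log₁₀(4.59/159) = 58.80 · (-1.5396) = -90.53 mV

-91 mV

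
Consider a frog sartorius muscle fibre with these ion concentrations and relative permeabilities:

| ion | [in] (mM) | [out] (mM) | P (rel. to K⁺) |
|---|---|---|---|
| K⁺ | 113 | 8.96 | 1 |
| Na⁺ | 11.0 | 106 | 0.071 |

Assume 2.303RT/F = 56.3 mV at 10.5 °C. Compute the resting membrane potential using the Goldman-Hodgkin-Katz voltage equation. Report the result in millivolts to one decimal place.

Vm = 56.3 · log₁₀[(Σ P·[cation]ₒ + Σ P·[anion]ᵢ) / (Σ P·[cation]ᵢ + Σ P·[anion]ₒ)]
Numerator = 1×8.96 + 0.071×106 = 16.49
Denominator = 1×113 + 0.071×11.0 = 113.8
Vm = 56.3 · log₁₀(0.14489) = 56.3 × (-0.8390) = -47.23 mV

-47.2 mV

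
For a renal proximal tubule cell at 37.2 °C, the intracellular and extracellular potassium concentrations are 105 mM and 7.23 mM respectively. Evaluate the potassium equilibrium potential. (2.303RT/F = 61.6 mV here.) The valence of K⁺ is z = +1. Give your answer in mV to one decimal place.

-71.6 mV

E = (61.6/z) · log₁₀([K⁺]_out/[K⁺]_in) with z = +1.
= (61.6/1) · log₁₀(7.23/105) = 61.60 · log₁₀(0.06886)
= 61.60 · (-1.1621) = -71.58 mV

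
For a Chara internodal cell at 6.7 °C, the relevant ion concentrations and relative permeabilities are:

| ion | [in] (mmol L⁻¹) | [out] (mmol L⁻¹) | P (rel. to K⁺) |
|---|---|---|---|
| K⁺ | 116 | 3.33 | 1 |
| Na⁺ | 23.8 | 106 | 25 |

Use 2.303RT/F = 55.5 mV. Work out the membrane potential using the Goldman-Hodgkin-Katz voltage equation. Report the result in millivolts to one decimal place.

31.7 mV

Vm = 55.5 · log₁₀[(Σ P·[cation]ₒ + Σ P·[anion]ᵢ) / (Σ P·[cation]ᵢ + Σ P·[anion]ₒ)]
Numerator = 1×3.33 + 25×106 = 2653
Denominator = 1×116 + 25×23.8 = 711
Vm = 55.5 · log₁₀(3.7318) = 55.5 × (0.5719) = 31.74 mV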